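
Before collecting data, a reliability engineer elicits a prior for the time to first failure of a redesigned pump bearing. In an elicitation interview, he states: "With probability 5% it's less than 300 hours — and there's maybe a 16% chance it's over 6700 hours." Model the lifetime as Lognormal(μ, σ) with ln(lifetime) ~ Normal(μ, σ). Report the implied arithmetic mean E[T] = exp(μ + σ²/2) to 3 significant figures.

E[T] ≈ 4150 hours

If T ~ Lognormal(μ,σ) then ln T ~ Normal(μ,σ), so the p-quantile of ln T is μ + z_p·σ.
ln(300) = 5.704 and ln(6700) = 8.81; z_{0.05} = -1.645, z_{0.84} = 0.9945.
σ = (8.81 − 5.704)/(0.9945 − (-1.645)) = 1.177.
μ = 5.704 − (-1.645)·1.177 = 7.640.
E[T] = exp(μ + σ²/2) = exp(7.640 + 0.6925) = 4150 hours.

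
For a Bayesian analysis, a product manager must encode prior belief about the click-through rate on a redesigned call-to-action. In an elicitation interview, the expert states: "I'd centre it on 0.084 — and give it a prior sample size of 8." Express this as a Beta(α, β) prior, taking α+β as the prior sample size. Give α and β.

Under the effective-sample-size interpretation, Beta(α, β) has prior mean α/(α+β) and prior sample size α+β.
So α+β = 8 and α/(α+β) = 0.084, giving α = 0.084·8 = 0.672 and β = 8 − 0.672 = 7.328.

α = 0.672, β = 7.328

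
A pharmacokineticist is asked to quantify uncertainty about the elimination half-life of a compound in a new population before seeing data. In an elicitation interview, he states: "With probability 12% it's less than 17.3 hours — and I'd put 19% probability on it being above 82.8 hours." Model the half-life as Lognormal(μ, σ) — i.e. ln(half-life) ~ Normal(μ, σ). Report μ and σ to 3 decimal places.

If T ~ Lognormal(μ,σ) then ln T ~ Normal(μ,σ), so the p-quantile of ln T is μ + z_p·σ.
ln(17.3) = 2.851 and ln(82.8) = 4.416; z_{0.12} = -1.175, z_{0.81} = 0.8779.
σ = (4.416 − 2.851)/(0.8779 − (-1.175)) = 0.763.
μ = 2.851 − (-1.175)·0.763 = 3.747.

μ ≈ 3.747, σ ≈ 0.763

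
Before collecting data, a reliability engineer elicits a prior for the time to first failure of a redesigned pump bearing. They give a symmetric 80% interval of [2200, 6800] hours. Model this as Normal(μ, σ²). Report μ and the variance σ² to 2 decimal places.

A symmetric 80% interval runs μ ± z·σ with z = 1.282.
Half-width = 2300, so σ = 2300/1.282 = 1794.700 and σ² = 3220946.42.
μ is the interval midpoint, 4500.00.

μ = 4500.00, σ² = 3220946.42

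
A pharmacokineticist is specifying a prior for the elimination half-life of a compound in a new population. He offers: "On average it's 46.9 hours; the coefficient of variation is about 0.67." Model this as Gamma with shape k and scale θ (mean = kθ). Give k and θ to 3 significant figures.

For Gamma(k, scale θ): mean = kθ, variance = kθ², so CV = 1/√k.
CV = 0.67, hence k = 1/CV² = 2.23.
Then θ = mean/k = 46.9/2.23 = 21.1.

k ≈ 2.23, θ ≈ 21.1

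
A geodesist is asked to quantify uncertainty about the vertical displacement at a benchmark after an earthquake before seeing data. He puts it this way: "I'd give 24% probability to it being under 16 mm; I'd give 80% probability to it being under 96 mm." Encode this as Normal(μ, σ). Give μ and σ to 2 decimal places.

μ = 52.50, σ = 51.68

For Normal(μ,σ), the p-quantile is μ + z_p·σ. Here z_{0.24} = -0.7063, z_{0.8} = 0.8416.
So 16 = μ − 0.7063σ and 96 = μ + 0.8416σ.
Subtracting: σ = (96 − 16)/(0.8416 − (-0.7063)) = 51.68.
Then μ = 16 − (-0.7063)·51.68 = 52.50.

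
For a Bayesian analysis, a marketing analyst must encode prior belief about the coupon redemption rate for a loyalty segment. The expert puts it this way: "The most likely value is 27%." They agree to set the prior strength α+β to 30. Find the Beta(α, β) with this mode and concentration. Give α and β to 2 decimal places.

α = 8.56, β = 21.44

For α,β > 1 the Beta mode is (α−1)/(α+β−2). With α+β = 30, the mode is (α−1)/28.
Set (α−1)/28 = 0.27 → α = 1 + 0.27·28 = 8.56.
β = 30 − α = 21.44.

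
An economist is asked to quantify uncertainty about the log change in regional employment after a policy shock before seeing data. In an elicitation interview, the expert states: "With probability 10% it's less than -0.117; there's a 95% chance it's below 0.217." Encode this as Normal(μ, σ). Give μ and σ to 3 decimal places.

μ = 0.029, σ = 0.114

The p-quantile of Normal(μ,σ) is μ + z_p·σ, with z_{0.1} = -1.282 and z_{0.95} = 1.645.
Eliminate σ: μ = (z₂·x₁ − z₁·x₂)/(z₂ − z₁) = (1.645·-0.117 − (-1.282)·0.217)/2.926 = 0.029.
Then σ = (x₂ − x₁)/(z₂ − z₁) = (0.217 − -0.117)/2.926 = 0.114.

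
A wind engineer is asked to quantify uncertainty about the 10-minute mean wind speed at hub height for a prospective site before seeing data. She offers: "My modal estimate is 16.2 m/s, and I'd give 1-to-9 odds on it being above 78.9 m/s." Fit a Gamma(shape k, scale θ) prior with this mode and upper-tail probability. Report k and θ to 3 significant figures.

k ≈ 1.71, θ ≈ 22.9

Gamma(k,θ) with k>1 has mode (k−1)θ, so θ = 16.2/(k−1).
Need P(X < 78.9) = 0.9 with θ tied to k this way. Start at k = 2, θ = 16.2: P(X<78.9) ≈ 0.955.
Too high — lower k to spread out. Iterating converges to k ≈ 1.71.
Then θ = 16.2/(1.71−1) ≈ 22.9.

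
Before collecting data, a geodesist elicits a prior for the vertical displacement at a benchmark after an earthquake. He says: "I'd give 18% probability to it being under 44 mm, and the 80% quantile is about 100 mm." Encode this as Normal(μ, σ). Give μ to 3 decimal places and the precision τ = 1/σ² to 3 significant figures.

For Normal(μ,σ), the p-quantile is μ + z_p·σ. Here z_{0.18} = -0.9154, z_{0.8} = 0.8416.
So 44 = μ − 0.9154σ and 100 = μ + 0.8416σ.
Subtracting: σ = (100 − 44)/(0.8416 − (-0.9154)) = 31.873.
Then μ = 44 − (-0.9154)·31.873 = 73.175.
Precision τ = 1/σ² = 1/31.87² = 0.000984.

μ = 73.175, τ = 0.000984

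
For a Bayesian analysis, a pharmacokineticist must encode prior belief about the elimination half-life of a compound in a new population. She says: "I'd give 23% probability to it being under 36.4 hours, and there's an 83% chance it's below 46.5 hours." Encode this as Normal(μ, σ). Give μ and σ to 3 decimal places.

μ = 40.808, σ = 5.966

For Normal(μ,σ), the p-quantile is μ + z_p·σ. Here z_{0.23} = -0.7388, z_{0.83} = 0.9542.
So 36.4 = μ − 0.7388σ and 46.5 = μ + 0.9542σ.
Subtracting: σ = (46.5 − 36.4)/(0.9542 − (-0.7388)) = 5.966.
Then μ = 36.4 − (-0.7388)·5.966 = 40.808.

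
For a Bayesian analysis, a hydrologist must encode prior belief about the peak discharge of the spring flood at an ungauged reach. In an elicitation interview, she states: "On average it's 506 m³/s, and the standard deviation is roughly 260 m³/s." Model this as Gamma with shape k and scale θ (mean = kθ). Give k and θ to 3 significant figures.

For Gamma(k, scale θ): mean = kθ, variance = kθ², so CV = 1/√k.
CV = SD/mean = 260/506 = 0.5138, hence k = 1/CV² = 3.79.
Then θ = mean/k = 506/3.79 = 134.

k ≈ 3.79, θ ≈ 134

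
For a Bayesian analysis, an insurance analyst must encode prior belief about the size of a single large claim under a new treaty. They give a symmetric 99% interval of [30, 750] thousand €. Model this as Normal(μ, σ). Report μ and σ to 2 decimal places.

A symmetric 99% interval runs μ ± z·σ with z = 2.576.
Half-width = 360, so σ = 360/2.576 = 139.76.
μ is the interval midpoint, 390.00.

μ = 390.00, σ = 139.76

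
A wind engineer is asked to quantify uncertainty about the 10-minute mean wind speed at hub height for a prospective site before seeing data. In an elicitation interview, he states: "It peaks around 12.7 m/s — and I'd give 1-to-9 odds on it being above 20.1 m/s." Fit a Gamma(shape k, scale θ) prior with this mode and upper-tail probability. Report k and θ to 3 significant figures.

Gamma(k,θ) with k>1 has mode (k−1)θ, so θ = 12.7/(k−1).
Need P(X < 20.1) = 0.9 with θ tied to k this way. Start at k = 2, θ = 12.7: P(X<20.1) ≈ 0.469.
Too low — raise k to concentrate. Iterating converges to k ≈ 9.9.
Then θ = 12.7/(9.9−1) ≈ 1.43.

k ≈ 9.9, θ ≈ 1.43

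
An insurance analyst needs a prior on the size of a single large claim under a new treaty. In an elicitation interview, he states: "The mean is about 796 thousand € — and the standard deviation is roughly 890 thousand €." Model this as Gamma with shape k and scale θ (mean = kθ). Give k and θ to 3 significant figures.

k ≈ 0.8, θ ≈ 995

For Gamma(k, scale θ): mean = kθ, variance = kθ², so CV = 1/√k.
CV = SD/mean = 890/796 = 1.118, hence k = 1/CV² = 0.8.
Then θ = mean/k = 796/0.8 = 995.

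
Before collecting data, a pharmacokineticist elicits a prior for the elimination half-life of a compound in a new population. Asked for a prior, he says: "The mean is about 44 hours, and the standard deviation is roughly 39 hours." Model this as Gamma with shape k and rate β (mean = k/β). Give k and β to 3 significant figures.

For Gamma(k, rate β): mean = k/β, variance = k/β², so CV = 1/√k.
CV = SD/mean = 39/44 = 0.8864, hence k = 1/CV² = 1.27.
Then β = k/mean = 1.27/44 = 0.0289.

k ≈ 1.27, β ≈ 0.0289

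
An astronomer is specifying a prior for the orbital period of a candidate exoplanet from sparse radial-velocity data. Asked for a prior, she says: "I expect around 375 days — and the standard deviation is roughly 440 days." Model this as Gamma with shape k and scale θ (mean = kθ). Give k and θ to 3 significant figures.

For Gamma(k, scale θ): mean = kθ, variance = kθ², so CV = 1/√k.
CV = SD/mean = 440/375 = 1.173, hence k = 1/CV² = 0.726.
Then θ = mean/k = 375/0.726 = 516.

k ≈ 0.726, θ ≈ 516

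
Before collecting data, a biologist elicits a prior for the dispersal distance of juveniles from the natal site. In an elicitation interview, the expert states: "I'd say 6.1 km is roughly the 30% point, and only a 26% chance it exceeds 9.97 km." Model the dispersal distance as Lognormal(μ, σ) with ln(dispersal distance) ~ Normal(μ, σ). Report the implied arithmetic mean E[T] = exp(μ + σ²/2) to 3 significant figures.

If T ~ Lognormal(μ,σ) then ln T ~ Normal(μ,σ), so the p-quantile of ln T is μ + z_p·σ.
ln(6.1) = 1.808 and ln(9.97) = 2.3; z_{0.3} = -0.5244, z_{0.74} = 0.6433.
σ = (2.3 − 1.808)/(0.6433 − (-0.5244)) = 0.421.
μ = 1.808 − (-0.5244)·0.421 = 2.029.
E[T] = exp(μ + σ²/2) = exp(2.029 + 0.0885) = 8.31 km.

E[T] ≈ 8.31 km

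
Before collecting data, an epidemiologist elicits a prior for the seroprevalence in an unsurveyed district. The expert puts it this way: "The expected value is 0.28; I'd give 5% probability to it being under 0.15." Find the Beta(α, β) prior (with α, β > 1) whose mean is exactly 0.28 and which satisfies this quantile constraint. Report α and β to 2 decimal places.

With mean 0.28 fixed, write α = 0.28s, β = 0.72s where s = α+β.
Need P(θ < 0.15) = 0.05 under Beta(0.28s, 0.72s). Normal approximation: (q−m)/√(m(1−m)/s) ≈ z_{0.05} = -1.64, so s ≈ 0.28·0.72·(-1.64)²/(0.15−0.28)² = 32.3.
At s = 32.3: P(θ<0.15) ≈ 0.035. Adjusting to match 0.05 gives s ≈ 26.93.
So α = 0.28·26.93 ≈ 7.54, β = 0.72·26.93 ≈ 19.39.

α ≈ 7.54, β ≈ 19.39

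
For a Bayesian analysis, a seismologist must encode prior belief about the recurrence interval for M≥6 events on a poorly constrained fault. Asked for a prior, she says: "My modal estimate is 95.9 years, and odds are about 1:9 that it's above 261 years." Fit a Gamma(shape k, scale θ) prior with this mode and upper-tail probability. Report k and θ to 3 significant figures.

k ≈ 2.91, θ ≈ 50.2

Gamma(k,θ) with k>1 has mode (k−1)θ, so θ = 95.9/(k−1).
Need P(X < 261) = 0.9 with θ tied to k this way. Start at k = 2, θ = 95.9: P(X<261) ≈ 0.755.
Too low — raise k to concentrate. Iterating converges to k ≈ 2.91.
Then θ = 95.9/(2.91−1) ≈ 50.2.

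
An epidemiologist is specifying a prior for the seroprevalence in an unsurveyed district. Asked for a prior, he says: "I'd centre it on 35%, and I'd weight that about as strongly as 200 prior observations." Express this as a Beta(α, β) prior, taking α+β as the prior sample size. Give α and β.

α = 70, β = 130

Under the effective-sample-size interpretation, Beta(α, β) has prior mean α/(α+β) and prior sample size α+β.
So α+β = 200 and α/(α+β) = 0.35, giving α = 0.35·200 = 70 and β = 200 − 70 = 130.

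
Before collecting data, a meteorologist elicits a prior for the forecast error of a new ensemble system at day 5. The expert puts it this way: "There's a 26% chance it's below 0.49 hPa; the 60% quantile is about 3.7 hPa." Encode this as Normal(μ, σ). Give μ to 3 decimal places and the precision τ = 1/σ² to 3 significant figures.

μ = 2.793, τ = 0.078

For Normal(μ,σ), the p-quantile is μ + z_p·σ. Here z_{0.26} = -0.6433, z_{0.6} = 0.2533.
So 0.49 = μ − 0.6433σ and 3.7 = μ + 0.2533σ.
Subtracting: σ = (3.7 − 0.49)/(0.2533 − (-0.6433)) = 3.580.
Then μ = 0.49 − (-0.6433)·3.580 = 2.793.
Precision τ = 1/σ² = 1/3.58² = 0.078.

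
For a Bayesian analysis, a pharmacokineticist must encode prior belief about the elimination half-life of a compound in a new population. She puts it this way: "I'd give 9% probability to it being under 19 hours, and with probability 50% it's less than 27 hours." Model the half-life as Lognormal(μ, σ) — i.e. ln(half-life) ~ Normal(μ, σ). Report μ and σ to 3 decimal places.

If T ~ Lognormal(μ,σ) then ln T ~ Normal(μ,σ), so the p-quantile of ln T is μ + z_p·σ.
ln(19) = 2.944 and ln(27) = 3.296; z_{0.09} = -1.341, z_{0.5} = 0.
σ = (3.296 − 2.944)/(0 − (-1.341)) = 0.262.
μ = 2.944 − (-1.341)·0.262 = 3.296.

μ ≈ 3.296, σ ≈ 0.262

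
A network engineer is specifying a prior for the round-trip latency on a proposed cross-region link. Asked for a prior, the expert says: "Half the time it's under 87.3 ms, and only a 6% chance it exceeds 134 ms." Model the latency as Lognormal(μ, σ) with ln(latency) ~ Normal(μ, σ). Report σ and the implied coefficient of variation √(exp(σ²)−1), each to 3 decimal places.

σ ≈ 0.276, CV ≈ 0.281

If T ~ Lognormal(μ,σ) then ln T ~ Normal(μ,σ), so the p-quantile of ln T is μ + z_p·σ.
ln(87.3) = 4.469 and ln(134) = 4.898; z_{0.5} = 0, z_{0.94} = 1.555.
σ = (4.898 − 4.469)/(1.555 − (0)) = 0.276.
μ = 4.469 − (0)·0.276 = 4.469.
CV = √(exp(σ²)−1) = √(exp(0.0760)−1) = 0.281.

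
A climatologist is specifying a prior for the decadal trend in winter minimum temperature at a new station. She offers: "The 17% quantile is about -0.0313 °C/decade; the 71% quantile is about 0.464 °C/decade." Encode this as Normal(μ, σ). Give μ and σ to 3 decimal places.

μ = 0.282, σ = 0.329

The p-quantile of Normal(μ,σ) is μ + z_p·σ, with z_{0.17} = -0.9542 and z_{0.71} = 0.5534.
Eliminate σ: μ = (z₂·x₁ − z₁·x₂)/(z₂ − z₁) = (0.5534·-0.0313 − (-0.9542)·0.464)/1.508 = 0.282.
Then σ = (x₂ − x₁)/(z₂ − z₁) = (0.464 − -0.0313)/1.508 = 0.329.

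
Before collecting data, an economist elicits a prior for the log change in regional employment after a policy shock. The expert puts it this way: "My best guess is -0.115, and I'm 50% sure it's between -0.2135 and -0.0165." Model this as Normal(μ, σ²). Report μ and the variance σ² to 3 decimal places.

μ = -0.115, σ² = 0.021

A symmetric 50% interval runs μ ± z·σ with z = 0.6745.
Half-width = 0.0985, so σ = 0.0985/0.6745 = 0.1460 and σ² = 0.021.
μ is the stated best guess, -0.115.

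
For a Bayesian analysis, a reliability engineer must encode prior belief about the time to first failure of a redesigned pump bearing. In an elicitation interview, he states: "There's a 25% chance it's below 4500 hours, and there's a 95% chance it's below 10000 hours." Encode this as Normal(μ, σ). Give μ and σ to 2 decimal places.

μ = 6099.46, σ = 2371.36

For Normal(μ,σ), the p-quantile is μ + z_p·σ. Here z_{0.25} = -0.6745, z_{0.95} = 1.645.
So 4500 = μ − 0.6745σ and 10000 = μ + 1.645σ.
Subtracting: σ = (10000 − 4500)/(1.645 − (-0.6745)) = 2371.36.
Then μ = 4500 − (-0.6745)·2371.36 = 6099.46.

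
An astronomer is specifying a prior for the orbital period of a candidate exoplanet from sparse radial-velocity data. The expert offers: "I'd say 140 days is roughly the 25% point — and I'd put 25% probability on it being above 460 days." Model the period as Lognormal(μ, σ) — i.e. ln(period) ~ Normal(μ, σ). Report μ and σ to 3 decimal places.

If T ~ Lognormal(μ,σ) then ln T ~ Normal(μ,σ), so the p-quantile of ln T is μ + z_p·σ.
ln(140) = 4.942 and ln(460) = 6.131; z_{0.25} = -0.6745, z_{0.75} = 0.6745.
σ = (6.131 − 4.942)/(0.6745 − (-0.6745)) = 0.882.
μ = 4.942 − (-0.6745)·0.882 = 5.536.

μ ≈ 5.536, σ ≈ 0.882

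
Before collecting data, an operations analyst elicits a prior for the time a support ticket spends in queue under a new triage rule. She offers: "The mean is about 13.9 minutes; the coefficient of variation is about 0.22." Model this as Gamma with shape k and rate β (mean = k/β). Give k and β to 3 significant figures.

k ≈ 20.7, β ≈ 1.49

For Gamma(k, rate β): mean = k/β, variance = k/β², so CV = 1/√k.
CV = 0.22, hence k = 1/CV² = 20.7.
Then β = k/mean = 20.7/13.9 = 1.49.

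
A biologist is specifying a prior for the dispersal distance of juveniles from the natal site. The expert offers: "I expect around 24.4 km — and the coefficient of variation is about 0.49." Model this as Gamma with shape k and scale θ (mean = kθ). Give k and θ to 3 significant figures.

For Gamma(k, scale θ): mean = kθ, variance = kθ², so CV = 1/√k.
CV = 0.49, hence k = 1/CV² = 4.16.
Then θ = mean/k = 24.4/4.16 = 5.86.

k ≈ 4.16, θ ≈ 5.86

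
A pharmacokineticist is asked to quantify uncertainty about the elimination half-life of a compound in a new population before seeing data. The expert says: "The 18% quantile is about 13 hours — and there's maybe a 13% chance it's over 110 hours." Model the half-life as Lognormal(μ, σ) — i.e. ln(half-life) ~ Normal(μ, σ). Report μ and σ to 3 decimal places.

μ ≈ 3.522, σ ≈ 1.046

If T ~ Lognormal(μ,σ) then ln T ~ Normal(μ,σ), so the p-quantile of ln T is μ + z_p·σ.
ln(13) = 2.565 and ln(110) = 4.7; z_{0.18} = -0.9154, z_{0.87} = 1.126.
σ = (4.7 − 2.565)/(1.126 − (-0.9154)) = 1.046.
μ = 2.565 − (-0.9154)·1.046 = 3.522.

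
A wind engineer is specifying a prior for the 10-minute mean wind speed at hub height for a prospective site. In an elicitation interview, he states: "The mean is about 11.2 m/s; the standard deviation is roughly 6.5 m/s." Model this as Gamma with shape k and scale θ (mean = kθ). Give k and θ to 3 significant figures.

For Gamma(k, scale θ): mean = kθ, variance = kθ², so CV = 1/√k.
CV = SD/mean = 6.5/11.2 = 0.5804, hence k = 1/CV² = 2.97.
Then θ = mean/k = 11.2/2.97 = 3.77.

k ≈ 2.97, θ ≈ 3.77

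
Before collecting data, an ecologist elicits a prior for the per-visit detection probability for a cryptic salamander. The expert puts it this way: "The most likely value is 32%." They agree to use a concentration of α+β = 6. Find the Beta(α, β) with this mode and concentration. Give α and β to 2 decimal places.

α = 2.28, β = 3.72

For α,β > 1 the Beta mode is (α−1)/(α+β−2). With α+β = 6, the mode is (α−1)/4.
Set (α−1)/4 = 0.32 → α = 1 + 0.32·4 = 2.28.
β = 6 − α = 3.72.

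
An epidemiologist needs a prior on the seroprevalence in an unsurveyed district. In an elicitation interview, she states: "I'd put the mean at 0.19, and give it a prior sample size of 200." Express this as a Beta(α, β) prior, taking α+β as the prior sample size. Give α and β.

α = 38, β = 162

Under the effective-sample-size interpretation, Beta(α, β) has prior mean α/(α+β) and prior sample size α+β.
So α+β = 200 and α/(α+β) = 0.19, giving α = 0.19·200 = 38 and β = 200 − 38 = 162.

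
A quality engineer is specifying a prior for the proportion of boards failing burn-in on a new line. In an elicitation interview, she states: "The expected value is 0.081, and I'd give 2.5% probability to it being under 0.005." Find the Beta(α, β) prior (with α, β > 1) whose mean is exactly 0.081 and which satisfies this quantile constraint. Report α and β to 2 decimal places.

α ≈ 1.35, β ≈ 15.37

With mean 0.081 fixed, write α = 0.081s, β = 0.919s where s = α+β.
Need P(θ < 0.005) = 0.025 under Beta(0.081s, 0.919s). Normal approximation: (q−m)/√(m(1−m)/s) ≈ z_{0.025} = -1.96, so s ≈ 0.081·0.919·(-1.96)²/(0.005−0.081)² = 49.5.
At s = 49.5: P(θ<0.005) ≈ 0.000. Adjusting to match 0.025 gives s ≈ 16.72.
So α = 0.081·16.72 ≈ 1.35, β = 0.919·16.72 ≈ 15.37.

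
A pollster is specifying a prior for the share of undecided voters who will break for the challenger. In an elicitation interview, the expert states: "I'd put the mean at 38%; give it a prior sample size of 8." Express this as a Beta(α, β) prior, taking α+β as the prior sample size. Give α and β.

α = 3.04, β = 4.96

Under the effective-sample-size interpretation, Beta(α, β) has prior mean α/(α+β) and prior sample size α+β.
So α+β = 8 and α/(α+β) = 0.38, giving α = 0.38·8 = 3.04 and β = 8 − 3.04 = 4.96.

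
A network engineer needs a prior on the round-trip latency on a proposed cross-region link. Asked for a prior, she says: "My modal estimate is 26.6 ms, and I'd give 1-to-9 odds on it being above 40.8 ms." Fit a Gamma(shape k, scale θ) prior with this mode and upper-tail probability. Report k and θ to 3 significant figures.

k ≈ 11.2, θ ≈ 2.61

Gamma(k,θ) with k>1 has mode (k−1)θ, so θ = 26.6/(k−1).
Need P(X < 40.8) = 0.9 with θ tied to k this way. Start at k = 2, θ = 26.6: P(X<40.8) ≈ 0.453.
Too low — raise k to concentrate. Iterating converges to k ≈ 11.2.
Then θ = 26.6/(11.2−1) ≈ 2.61.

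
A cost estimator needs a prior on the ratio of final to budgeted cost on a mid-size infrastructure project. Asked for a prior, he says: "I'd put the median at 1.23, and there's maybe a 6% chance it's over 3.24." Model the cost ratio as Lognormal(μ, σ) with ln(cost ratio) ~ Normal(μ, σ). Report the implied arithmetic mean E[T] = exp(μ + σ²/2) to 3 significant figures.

If T ~ Lognormal(μ,σ) then ln T ~ Normal(μ,σ), so the p-quantile of ln T is μ + z_p·σ.
ln(1.23) = 0.207 and ln(3.24) = 1.176; z_{0.5} = 0, z_{0.94} = 1.555.
σ = (1.176 − 0.207)/(1.555 − (0)) = 0.623.
μ = 0.207 − (0)·0.623 = 0.207.
E[T] = exp(μ + σ²/2) = exp(0.207 + 0.1940) = 1.49.

E[T] ≈ 1.49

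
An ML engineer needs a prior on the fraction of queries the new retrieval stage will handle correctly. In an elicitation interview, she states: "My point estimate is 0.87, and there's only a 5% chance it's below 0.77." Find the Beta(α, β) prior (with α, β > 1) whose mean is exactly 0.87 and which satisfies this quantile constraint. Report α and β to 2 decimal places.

With mean 0.87 fixed, write α = 0.87s, β = 0.13s where s = α+β.
Need P(θ < 0.77) = 0.05 under Beta(0.87s, 0.13s). Normal approximation: (q−m)/√(m(1−m)/s) ≈ z_{0.05} = -1.64, so s ≈ 0.87·0.13·(-1.64)²/(0.77−0.87)² = 30.6.
At s = 30.6: P(θ<0.77) ≈ 0.065. Adjusting to match 0.05 gives s ≈ 36.96.
So α = 0.87·36.96 ≈ 32.16, β = 0.13·36.96 ≈ 4.81.

α ≈ 32.16, β ≈ 4.81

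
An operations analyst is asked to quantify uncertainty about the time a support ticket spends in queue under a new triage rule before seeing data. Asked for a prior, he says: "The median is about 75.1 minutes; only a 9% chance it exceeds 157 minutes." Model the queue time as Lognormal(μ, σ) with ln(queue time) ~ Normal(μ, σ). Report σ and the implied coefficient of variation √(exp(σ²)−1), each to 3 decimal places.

If T ~ Lognormal(μ,σ) then ln T ~ Normal(μ,σ), so the p-quantile of ln T is μ + z_p·σ.
ln(75.1) = 4.319 and ln(157) = 5.056; z_{0.5} = 0, z_{0.91} = 1.341.
σ = (5.056 − 4.319)/(1.341 − (0)) = 0.550.
μ = 4.319 − (0)·0.550 = 4.319.
CV = √(exp(σ²)−1) = √(exp(0.3025)−1) = 0.594.

σ ≈ 0.550, CV ≈ 0.594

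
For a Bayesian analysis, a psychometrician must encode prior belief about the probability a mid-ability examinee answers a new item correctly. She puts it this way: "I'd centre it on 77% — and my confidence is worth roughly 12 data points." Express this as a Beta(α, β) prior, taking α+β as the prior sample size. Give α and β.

Under the effective-sample-size interpretation, Beta(α, β) has prior mean α/(α+β) and prior sample size α+β.
So α+β = 12 and α/(α+β) = 0.77, giving α = 0.77·12 = 9.24 and β = 12 − 9.24 = 2.76.

α = 9.24, β = 2.76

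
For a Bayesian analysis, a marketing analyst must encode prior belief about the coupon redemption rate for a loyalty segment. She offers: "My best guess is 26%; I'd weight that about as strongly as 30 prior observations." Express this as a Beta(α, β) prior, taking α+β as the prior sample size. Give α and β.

Under the effective-sample-size interpretation, Beta(α, β) has prior mean α/(α+β) and prior sample size α+β.
So α+β = 30 and α/(α+β) = 0.26, giving α = 0.26·30 = 7.8 and β = 30 − 7.8 = 22.2.

α = 7.8, β = 22.2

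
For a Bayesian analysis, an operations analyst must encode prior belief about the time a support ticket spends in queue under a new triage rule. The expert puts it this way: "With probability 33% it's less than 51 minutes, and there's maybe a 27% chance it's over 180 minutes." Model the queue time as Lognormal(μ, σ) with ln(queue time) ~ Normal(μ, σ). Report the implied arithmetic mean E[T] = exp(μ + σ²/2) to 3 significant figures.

E[T] ≈ 177 minutes

If T ~ Lognormal(μ,σ) then ln T ~ Normal(μ,σ), so the p-quantile of ln T is μ + z_p·σ.
ln(51) = 3.932 and ln(180) = 5.193; z_{0.33} = -0.4399, z_{0.73} = 0.6128.
σ = (5.193 − 3.932)/(0.6128 − (-0.4399)) = 1.198.
μ = 3.932 − (-0.4399)·1.198 = 4.459.
E[T] = exp(μ + σ²/2) = exp(4.459 + 0.7176) = 177 minutes.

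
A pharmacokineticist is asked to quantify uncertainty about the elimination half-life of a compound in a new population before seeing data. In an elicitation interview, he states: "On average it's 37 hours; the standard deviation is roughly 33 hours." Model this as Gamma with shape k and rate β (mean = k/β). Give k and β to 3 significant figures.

For Gamma(k, rate β): mean = k/β, variance = k/β², so CV = 1/√k.
CV = SD/mean = 33/37 = 0.8919, hence k = 1/CV² = 1.26.
Then β = k/mean = 1.26/37 = 0.034.

k ≈ 1.26, β ≈ 0.034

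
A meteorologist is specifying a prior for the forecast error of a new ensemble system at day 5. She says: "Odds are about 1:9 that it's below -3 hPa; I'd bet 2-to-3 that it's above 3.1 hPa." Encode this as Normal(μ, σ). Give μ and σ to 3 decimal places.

μ = 2.093, σ = 3.974

For Normal(μ,σ), the p-quantile is μ + z_p·σ. Here z_{0.1} = -1.282, z_{0.6} = 0.2533.
So -3 = μ − 1.282σ and 3.1 = μ + 0.2533σ.
Subtracting: σ = (3.1 − -3)/(0.2533 − (-1.282)) = 3.974.
Then μ = -3 − (-1.282)·3.974 = 2.093.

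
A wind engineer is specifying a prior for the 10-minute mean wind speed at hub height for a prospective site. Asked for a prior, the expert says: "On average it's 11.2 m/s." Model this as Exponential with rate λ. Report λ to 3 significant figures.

λ ≈ 0.0893

Exponential mean = 1/λ, so λ = 1/11.2 = 0.0893.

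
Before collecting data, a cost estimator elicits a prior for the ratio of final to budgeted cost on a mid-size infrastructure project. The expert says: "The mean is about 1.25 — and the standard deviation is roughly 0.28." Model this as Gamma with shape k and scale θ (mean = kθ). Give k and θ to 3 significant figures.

For Gamma(k, scale θ): mean = kθ, variance = kθ², so CV = 1/√k.
CV = SD/mean = 0.28/1.25 = 0.224, hence k = 1/CV² = 19.9.
Then θ = mean/k = 1.25/19.9 = 0.0627.

k ≈ 19.9, θ ≈ 0.0627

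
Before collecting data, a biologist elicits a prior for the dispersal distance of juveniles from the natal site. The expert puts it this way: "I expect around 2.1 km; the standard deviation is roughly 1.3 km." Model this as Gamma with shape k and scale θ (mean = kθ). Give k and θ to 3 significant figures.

k ≈ 2.61, θ ≈ 0.805

For Gamma(k, scale θ): mean = kθ, variance = kθ², so CV = 1/√k.
CV = SD/mean = 1.3/2.1 = 0.619, hence k = 1/CV² = 2.61.
Then θ = mean/k = 2.1/2.61 = 0.805.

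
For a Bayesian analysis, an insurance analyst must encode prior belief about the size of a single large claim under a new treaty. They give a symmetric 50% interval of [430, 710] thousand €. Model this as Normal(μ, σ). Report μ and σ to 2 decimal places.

A symmetric 50% interval runs μ ± z·σ with z = 0.6745.
Half-width = 140, so σ = 140/0.6745 = 207.56.
μ is the interval midpoint, 570.00.

μ = 570.00, σ = 207.56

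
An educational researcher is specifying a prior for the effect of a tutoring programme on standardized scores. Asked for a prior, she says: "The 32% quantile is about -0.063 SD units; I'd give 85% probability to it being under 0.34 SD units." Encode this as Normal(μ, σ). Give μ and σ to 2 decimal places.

μ = 0.06, σ = 0.27

The p-quantile of Normal(μ,σ) is μ + z_p·σ, with z_{0.32} = -0.4677 and z_{0.85} = 1.036.
Eliminate σ: μ = (z₂·x₁ − z₁·x₂)/(z₂ − z₁) = (1.036·-0.063 − (-0.4677)·0.34)/1.504 = 0.06.
Then σ = (x₂ − x₁)/(z₂ − z₁) = (0.34 − -0.063)/1.504 = 0.27.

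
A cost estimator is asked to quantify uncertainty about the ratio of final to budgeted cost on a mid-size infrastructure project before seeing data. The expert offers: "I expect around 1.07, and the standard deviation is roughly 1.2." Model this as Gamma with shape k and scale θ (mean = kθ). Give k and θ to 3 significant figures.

For Gamma(k, scale θ): mean = kθ, variance = kθ², so CV = 1/√k.
CV = SD/mean = 1.2/1.07 = 1.121, hence k = 1/CV² = 0.795.
Then θ = mean/k = 1.07/0.795 = 1.35.

k ≈ 0.795, θ ≈ 1.35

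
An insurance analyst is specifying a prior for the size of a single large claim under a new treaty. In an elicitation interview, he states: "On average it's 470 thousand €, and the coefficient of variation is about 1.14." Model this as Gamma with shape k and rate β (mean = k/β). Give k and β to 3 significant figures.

k ≈ 0.769, β ≈ 0.00164

For Gamma(k, rate β): mean = k/β, variance = k/β², so CV = 1/√k.
CV = 1.14, hence k = 1/CV² = 0.769.
Then β = k/mean = 0.769/470 = 0.00164.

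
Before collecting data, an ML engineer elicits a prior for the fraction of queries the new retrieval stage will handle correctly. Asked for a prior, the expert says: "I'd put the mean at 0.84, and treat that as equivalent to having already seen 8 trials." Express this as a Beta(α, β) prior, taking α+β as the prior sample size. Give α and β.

Under the effective-sample-size interpretation, Beta(α, β) has prior mean α/(α+β) and prior sample size α+β.
So α+β = 8 and α/(α+β) = 0.84, giving α = 0.84·8 = 6.72 and β = 8 − 6.72 = 1.28.

α = 6.72, β = 1.28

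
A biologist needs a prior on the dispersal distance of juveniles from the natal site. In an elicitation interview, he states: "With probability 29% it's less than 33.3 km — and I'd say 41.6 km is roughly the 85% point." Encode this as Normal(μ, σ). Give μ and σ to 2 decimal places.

For Normal(μ,σ), the p-quantile is μ + z_p·σ. Here z_{0.29} = -0.5534, z_{0.85} = 1.036.
So 33.3 = μ − 0.5534σ and 41.6 = μ + 1.036σ.
Subtracting: σ = (41.6 − 33.3)/(1.036 − (-0.5534)) = 5.22.
Then μ = 33.3 − (-0.5534)·5.22 = 36.19.

μ = 36.19, σ = 5.22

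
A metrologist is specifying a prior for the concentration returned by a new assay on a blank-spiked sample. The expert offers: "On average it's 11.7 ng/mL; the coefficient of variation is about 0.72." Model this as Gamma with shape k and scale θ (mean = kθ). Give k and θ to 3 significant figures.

k ≈ 1.93, θ ≈ 6.07

For Gamma(k, scale θ): mean = kθ, variance = kθ², so CV = 1/√k.
CV = 0.72, hence k = 1/CV² = 1.93.
Then θ = mean/k = 11.7/1.93 = 6.07.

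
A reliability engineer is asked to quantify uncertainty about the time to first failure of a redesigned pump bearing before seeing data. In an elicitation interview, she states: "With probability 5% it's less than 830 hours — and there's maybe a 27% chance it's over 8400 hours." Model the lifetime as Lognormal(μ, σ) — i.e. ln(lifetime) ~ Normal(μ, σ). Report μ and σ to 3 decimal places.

If T ~ Lognormal(μ,σ) then ln T ~ Normal(μ,σ), so the p-quantile of ln T is μ + z_p·σ.
ln(830) = 6.721 and ln(8400) = 9.036; z_{0.05} = -1.645, z_{0.73} = 0.6128.
σ = (9.036 − 6.721)/(0.6128 − (-1.645)) = 1.025.
μ = 6.721 − (-1.645)·1.025 = 8.408.

μ ≈ 8.408, σ ≈ 1.025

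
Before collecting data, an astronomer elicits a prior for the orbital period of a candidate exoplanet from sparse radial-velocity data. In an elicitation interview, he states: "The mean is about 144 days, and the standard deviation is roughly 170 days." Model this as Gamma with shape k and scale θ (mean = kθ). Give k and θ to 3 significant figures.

k ≈ 0.718, θ ≈ 201

For Gamma(k, scale θ): mean = kθ, variance = kθ², so CV = 1/√k.
CV = SD/mean = 170/144 = 1.181, hence k = 1/CV² = 0.718.
Then θ = mean/k = 144/0.718 = 201.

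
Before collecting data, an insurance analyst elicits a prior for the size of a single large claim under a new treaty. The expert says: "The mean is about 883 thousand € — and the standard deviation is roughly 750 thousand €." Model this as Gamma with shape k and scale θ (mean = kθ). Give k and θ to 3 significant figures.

k ≈ 1.39, θ ≈ 637

For Gamma(k, scale θ): mean = kθ, variance = kθ², so CV = 1/√k.
CV = SD/mean = 750/883 = 0.8494, hence k = 1/CV² = 1.39.
Then θ = mean/k = 883/1.39 = 637.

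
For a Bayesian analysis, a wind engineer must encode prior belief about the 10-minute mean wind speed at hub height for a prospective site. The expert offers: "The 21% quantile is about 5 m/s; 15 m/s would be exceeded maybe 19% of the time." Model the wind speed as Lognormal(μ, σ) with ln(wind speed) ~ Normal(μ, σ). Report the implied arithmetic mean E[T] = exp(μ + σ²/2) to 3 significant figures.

If T ~ Lognormal(μ,σ) then ln T ~ Normal(μ,σ), so the p-quantile of ln T is μ + z_p·σ.
ln(5) = 1.609 and ln(15) = 2.708; z_{0.21} = -0.8064, z_{0.81} = 0.8779.
σ = (2.708 − 1.609)/(0.8779 − (-0.8064)) = 0.652.
μ = 1.609 − (-0.8064)·0.652 = 2.135.
E[T] = exp(μ + σ²/2) = exp(2.135 + 0.2127) = 10.5 m/s.

E[T] ≈ 10.5 m/s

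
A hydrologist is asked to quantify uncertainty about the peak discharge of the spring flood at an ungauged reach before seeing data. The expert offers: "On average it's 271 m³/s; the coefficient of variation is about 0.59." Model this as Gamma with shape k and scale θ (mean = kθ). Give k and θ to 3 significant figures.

k ≈ 2.87, θ ≈ 94.3

For Gamma(k, scale θ): mean = kθ, variance = kθ², so CV = 1/√k.
CV = 0.59, hence k = 1/CV² = 2.87.
Then θ = mean/k = 271/2.87 = 94.3.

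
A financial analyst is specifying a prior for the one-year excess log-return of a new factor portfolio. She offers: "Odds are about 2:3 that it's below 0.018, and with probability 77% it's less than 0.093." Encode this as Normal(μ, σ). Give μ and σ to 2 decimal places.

μ = 0.04, σ = 0.08

For Normal(μ,σ), the p-quantile is μ + z_p·σ. Here z_{0.4} = -0.2533, z_{0.77} = 0.7388.
So 0.018 = μ − 0.2533σ and 0.093 = μ + 0.7388σ.
Subtracting: σ = (0.093 − 0.018)/(0.7388 − (-0.2533)) = 0.08.
Then μ = 0.018 − (-0.2533)·0.08 = 0.04.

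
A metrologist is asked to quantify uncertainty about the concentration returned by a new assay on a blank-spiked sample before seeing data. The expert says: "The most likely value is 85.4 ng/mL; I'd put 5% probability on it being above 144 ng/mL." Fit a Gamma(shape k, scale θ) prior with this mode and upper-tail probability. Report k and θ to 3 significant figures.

Gamma(k,θ) with k>1 has mode (k−1)θ, so θ = 85.4/(k−1).
Need P(X < 144) = 0.95 with θ tied to k this way. Start at k = 2, θ = 85.4: P(X<144) ≈ 0.502.
Too low — raise k to concentrate. Iterating converges to k ≈ 11.2.
Then θ = 85.4/(11.2−1) ≈ 8.35.

k ≈ 11.2, θ ≈ 8.35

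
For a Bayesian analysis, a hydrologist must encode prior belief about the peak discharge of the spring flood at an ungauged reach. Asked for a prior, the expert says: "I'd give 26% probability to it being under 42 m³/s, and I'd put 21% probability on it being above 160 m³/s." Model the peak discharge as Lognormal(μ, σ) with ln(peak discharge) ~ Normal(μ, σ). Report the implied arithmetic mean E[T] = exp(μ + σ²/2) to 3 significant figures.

E[T] ≈ 116 m³/s

If T ~ Lognormal(μ,σ) then ln T ~ Normal(μ,σ), so the p-quantile of ln T is μ + z_p·σ.
ln(42) = 3.738 and ln(160) = 5.075; z_{0.26} = -0.6433, z_{0.79} = 0.8064.
σ = (5.075 − 3.738)/(0.8064 − (-0.6433)) = 0.923.
μ = 3.738 − (-0.6433)·0.923 = 4.331.
E[T] = exp(μ + σ²/2) = exp(4.331 + 0.4256) = 116 m³/s.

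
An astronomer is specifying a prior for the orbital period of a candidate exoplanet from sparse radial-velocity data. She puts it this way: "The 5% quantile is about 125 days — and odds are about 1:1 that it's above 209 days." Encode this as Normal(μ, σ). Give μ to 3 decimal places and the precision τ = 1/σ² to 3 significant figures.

μ = 209.000, τ = 0.000383

The p-quantile of Normal(μ,σ) is μ + z_p·σ, with z_{0.05} = -1.645 and z_{0.5} = 0.
Eliminate σ: μ = (z₂·x₁ − z₁·x₂)/(z₂ − z₁) = (0·125 − (-1.645)·209)/1.645 = 209.000.
Then σ = (x₂ − x₁)/(z₂ − z₁) = (209 − 125)/1.645 = 51.068.
Precision τ = 1/σ² = 1/51.07² = 0.000383.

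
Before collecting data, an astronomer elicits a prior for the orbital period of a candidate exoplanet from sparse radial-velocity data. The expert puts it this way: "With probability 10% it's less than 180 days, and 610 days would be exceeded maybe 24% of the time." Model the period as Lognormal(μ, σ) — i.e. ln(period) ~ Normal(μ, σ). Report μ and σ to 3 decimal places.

If T ~ Lognormal(μ,σ) then ln T ~ Normal(μ,σ), so the p-quantile of ln T is μ + z_p·σ.
ln(180) = 5.193 and ln(610) = 6.413; z_{0.1} = -1.282, z_{0.76} = 0.7063.
σ = (6.413 − 5.193)/(0.7063 − (-1.282)) = 0.614.
μ = 5.193 − (-1.282)·0.614 = 5.980.

μ ≈ 5.980, σ ≈ 0.614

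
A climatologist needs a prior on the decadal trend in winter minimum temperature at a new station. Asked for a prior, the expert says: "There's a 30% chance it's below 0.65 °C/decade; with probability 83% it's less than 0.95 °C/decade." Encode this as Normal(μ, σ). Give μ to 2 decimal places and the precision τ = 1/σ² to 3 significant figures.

μ = 0.76, τ = 24.3

The p-quantile of Normal(μ,σ) is μ + z_p·σ, with z_{0.3} = -0.5244 and z_{0.83} = 0.9542.
Eliminate σ: μ = (z₂·x₁ − z₁·x₂)/(z₂ − z₁) = (0.9542·0.65 − (-0.5244)·0.95)/1.479 = 0.76.
Then σ = (x₂ − x₁)/(z₂ − z₁) = (0.95 − 0.65)/1.479 = 0.20.
Precision τ = 1/σ² = 1/0.2029² = 24.3.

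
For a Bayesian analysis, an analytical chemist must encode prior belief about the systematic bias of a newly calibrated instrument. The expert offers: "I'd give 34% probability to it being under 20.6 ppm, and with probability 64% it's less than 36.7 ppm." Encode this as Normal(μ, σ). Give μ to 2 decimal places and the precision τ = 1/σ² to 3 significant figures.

The p-quantile of Normal(μ,σ) is μ + z_p·σ, with z_{0.34} = -0.4125 and z_{0.64} = 0.3585.
Eliminate σ: μ = (z₂·x₁ − z₁·x₂)/(z₂ − z₁) = (0.3585·20.6 − (-0.4125)·36.7)/0.7709 = 29.21.
Then σ = (x₂ − x₁)/(z₂ − z₁) = (36.7 − 20.6)/0.7709 = 20.88.
Precision τ = 1/σ² = 1/20.88² = 0.00229.

μ = 29.21, τ = 0.00229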